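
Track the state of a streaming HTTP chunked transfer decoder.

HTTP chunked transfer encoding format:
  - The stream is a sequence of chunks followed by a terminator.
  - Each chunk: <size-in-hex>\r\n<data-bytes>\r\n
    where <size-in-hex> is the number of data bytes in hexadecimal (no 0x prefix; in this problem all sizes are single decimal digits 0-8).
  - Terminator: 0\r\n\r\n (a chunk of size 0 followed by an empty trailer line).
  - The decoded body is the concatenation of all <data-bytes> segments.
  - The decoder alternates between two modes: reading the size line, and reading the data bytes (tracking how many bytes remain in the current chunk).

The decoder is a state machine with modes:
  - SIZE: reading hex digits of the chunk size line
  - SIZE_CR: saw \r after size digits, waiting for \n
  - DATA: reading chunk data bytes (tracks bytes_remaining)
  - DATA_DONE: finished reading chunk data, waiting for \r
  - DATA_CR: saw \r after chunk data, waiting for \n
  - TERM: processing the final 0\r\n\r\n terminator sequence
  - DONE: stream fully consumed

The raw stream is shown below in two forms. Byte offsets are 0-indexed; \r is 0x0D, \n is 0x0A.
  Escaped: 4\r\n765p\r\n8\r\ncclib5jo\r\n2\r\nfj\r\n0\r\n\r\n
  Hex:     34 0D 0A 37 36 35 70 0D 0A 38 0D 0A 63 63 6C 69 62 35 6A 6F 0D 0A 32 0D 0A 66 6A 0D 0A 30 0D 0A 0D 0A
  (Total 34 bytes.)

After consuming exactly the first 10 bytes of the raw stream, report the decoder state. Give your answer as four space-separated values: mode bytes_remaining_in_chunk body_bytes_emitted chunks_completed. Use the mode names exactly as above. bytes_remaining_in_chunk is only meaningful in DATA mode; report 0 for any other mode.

Byte 0 = '4': mode=SIZE remaining=0 emitted=0 chunks_done=0
Byte 1 = 0x0D: mode=SIZE_CR remaining=0 emitted=0 chunks_done=0
Byte 2 = 0x0A: mode=DATA remaining=4 emitted=0 chunks_done=0
Byte 3 = '7': mode=DATA remaining=3 emitted=1 chunks_done=0
Byte 4 = '6': mode=DATA remaining=2 emitted=2 chunks_done=0
Byte 5 = '5': mode=DATA remaining=1 emitted=3 chunks_done=0
Byte 6 = 'p': mode=DATA_DONE remaining=0 emitted=4 chunks_done=0
Byte 7 = 0x0D: mode=DATA_CR remaining=0 emitted=4 chunks_done=0
Byte 8 = 0x0A: mode=SIZE remaining=0 emitted=4 chunks_done=1
Byte 9 = '8': mode=SIZE remaining=0 emitted=4 chunks_done=1

Answer: SIZE 0 4 1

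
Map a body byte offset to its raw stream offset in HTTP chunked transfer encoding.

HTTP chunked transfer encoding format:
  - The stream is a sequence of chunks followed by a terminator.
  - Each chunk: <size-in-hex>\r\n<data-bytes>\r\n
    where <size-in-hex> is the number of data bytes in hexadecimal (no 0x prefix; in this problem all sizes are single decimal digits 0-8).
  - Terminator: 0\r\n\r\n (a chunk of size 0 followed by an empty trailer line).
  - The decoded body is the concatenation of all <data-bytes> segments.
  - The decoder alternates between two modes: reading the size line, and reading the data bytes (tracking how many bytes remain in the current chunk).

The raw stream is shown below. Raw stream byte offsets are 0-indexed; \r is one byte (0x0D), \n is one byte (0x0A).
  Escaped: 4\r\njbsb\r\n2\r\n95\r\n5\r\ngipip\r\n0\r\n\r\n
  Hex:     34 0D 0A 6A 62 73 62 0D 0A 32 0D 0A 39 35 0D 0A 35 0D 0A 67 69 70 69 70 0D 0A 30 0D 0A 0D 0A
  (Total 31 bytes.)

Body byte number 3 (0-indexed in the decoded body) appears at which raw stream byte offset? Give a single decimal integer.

Answer: 6

Derivation:
Chunk 1: stream[0..1]='4' size=0x4=4, data at stream[3..7]='jbsb' -> body[0..4], body so far='jbsb'
Chunk 2: stream[9..10]='2' size=0x2=2, data at stream[12..14]='95' -> body[4..6], body so far='jbsb95'
Chunk 3: stream[16..17]='5' size=0x5=5, data at stream[19..24]='gipip' -> body[6..11], body so far='jbsb95gipip'
Chunk 4: stream[26..27]='0' size=0 (terminator). Final body='jbsb95gipip' (11 bytes)
Body byte 3 at stream offset 6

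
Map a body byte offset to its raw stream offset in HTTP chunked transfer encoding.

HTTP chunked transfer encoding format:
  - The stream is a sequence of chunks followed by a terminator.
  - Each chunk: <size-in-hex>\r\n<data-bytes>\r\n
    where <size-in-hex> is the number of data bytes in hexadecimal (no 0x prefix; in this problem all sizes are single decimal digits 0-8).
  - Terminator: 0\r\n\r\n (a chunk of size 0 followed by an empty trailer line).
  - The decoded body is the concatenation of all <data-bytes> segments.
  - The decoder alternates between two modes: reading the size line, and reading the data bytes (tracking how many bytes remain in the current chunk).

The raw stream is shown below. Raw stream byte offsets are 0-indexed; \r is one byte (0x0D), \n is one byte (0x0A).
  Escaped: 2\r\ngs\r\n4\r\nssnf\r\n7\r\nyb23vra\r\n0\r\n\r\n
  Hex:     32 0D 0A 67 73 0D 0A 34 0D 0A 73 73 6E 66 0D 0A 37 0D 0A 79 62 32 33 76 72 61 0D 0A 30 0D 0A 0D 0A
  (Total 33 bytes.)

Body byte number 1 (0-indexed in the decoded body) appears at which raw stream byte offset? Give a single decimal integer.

Answer: 4

Derivation:
Chunk 1: stream[0..1]='2' size=0x2=2, data at stream[3..5]='gs' -> body[0..2], body so far='gs'
Chunk 2: stream[7..8]='4' size=0x4=4, data at stream[10..14]='ssnf' -> body[2..6], body so far='gsssnf'
Chunk 3: stream[16..17]='7' size=0x7=7, data at stream[19..26]='yb23vra' -> body[6..13], body so far='gsssnfyb23vra'
Chunk 4: stream[28..29]='0' size=0 (terminator). Final body='gsssnfyb23vra' (13 bytes)
Body byte 1 at stream offset 4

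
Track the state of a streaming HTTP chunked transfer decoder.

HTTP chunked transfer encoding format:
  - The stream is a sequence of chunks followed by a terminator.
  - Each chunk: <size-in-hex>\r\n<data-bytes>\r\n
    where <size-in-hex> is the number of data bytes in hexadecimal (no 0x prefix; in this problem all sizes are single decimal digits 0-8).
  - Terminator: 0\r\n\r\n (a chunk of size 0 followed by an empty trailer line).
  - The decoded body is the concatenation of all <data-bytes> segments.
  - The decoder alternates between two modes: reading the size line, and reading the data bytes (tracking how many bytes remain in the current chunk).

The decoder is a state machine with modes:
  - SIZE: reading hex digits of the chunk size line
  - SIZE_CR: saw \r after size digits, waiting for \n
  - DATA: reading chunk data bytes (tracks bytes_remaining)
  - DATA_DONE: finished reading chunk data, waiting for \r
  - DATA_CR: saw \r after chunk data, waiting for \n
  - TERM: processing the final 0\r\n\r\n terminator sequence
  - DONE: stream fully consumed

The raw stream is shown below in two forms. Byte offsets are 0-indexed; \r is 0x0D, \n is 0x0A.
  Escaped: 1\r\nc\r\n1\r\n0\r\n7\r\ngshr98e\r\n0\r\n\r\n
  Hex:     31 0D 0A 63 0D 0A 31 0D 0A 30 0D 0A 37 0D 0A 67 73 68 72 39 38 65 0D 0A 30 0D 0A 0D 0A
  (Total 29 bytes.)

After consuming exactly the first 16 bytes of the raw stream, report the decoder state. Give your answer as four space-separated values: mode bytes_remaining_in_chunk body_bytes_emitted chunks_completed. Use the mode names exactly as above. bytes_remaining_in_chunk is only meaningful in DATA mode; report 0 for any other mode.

Answer: DATA 6 3 2

Derivation:
Byte 0 = '1': mode=SIZE remaining=0 emitted=0 chunks_done=0
Byte 1 = 0x0D: mode=SIZE_CR remaining=0 emitted=0 chunks_done=0
Byte 2 = 0x0A: mode=DATA remaining=1 emitted=0 chunks_done=0
Byte 3 = 'c': mode=DATA_DONE remaining=0 emitted=1 chunks_done=0
Byte 4 = 0x0D: mode=DATA_CR remaining=0 emitted=1 chunks_done=0
Byte 5 = 0x0A: mode=SIZE remaining=0 emitted=1 chunks_done=1
Byte 6 = '1': mode=SIZE remaining=0 emitted=1 chunks_done=1
Byte 7 = 0x0D: mode=SIZE_CR remaining=0 emitted=1 chunks_done=1
Byte 8 = 0x0A: mode=DATA remaining=1 emitted=1 chunks_done=1
Byte 9 = '0': mode=DATA_DONE remaining=0 emitted=2 chunks_done=1
Byte 10 = 0x0D: mode=DATA_CR remaining=0 emitted=2 chunks_done=1
Byte 11 = 0x0A: mode=SIZE remaining=0 emitted=2 chunks_done=2
Byte 12 = '7': mode=SIZE remaining=0 emitted=2 chunks_done=2
Byte 13 = 0x0D: mode=SIZE_CR remaining=0 emitted=2 chunks_done=2
Byte 14 = 0x0A: mode=DATA remaining=7 emitted=2 chunks_done=2
Byte 15 = 'g': mode=DATA remaining=6 emitted=3 chunks_done=2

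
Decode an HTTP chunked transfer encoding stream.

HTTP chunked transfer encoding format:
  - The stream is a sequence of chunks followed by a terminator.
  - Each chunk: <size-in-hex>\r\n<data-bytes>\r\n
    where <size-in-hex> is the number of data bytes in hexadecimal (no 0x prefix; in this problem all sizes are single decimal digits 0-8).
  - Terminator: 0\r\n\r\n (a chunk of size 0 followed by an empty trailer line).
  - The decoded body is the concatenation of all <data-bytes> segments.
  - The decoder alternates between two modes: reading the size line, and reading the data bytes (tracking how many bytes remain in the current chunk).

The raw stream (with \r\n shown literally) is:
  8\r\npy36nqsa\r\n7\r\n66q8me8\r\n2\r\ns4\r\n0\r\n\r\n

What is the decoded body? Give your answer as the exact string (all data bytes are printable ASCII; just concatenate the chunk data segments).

Chunk 1: stream[0..1]='8' size=0x8=8, data at stream[3..11]='py36nqsa' -> body[0..8], body so far='py36nqsa'
Chunk 2: stream[13..14]='7' size=0x7=7, data at stream[16..23]='66q8me8' -> body[8..15], body so far='py36nqsa66q8me8'
Chunk 3: stream[25..26]='2' size=0x2=2, data at stream[28..30]='s4' -> body[15..17], body so far='py36nqsa66q8me8s4'
Chunk 4: stream[32..33]='0' size=0 (terminator). Final body='py36nqsa66q8me8s4' (17 bytes)

Answer: py36nqsa66q8me8s4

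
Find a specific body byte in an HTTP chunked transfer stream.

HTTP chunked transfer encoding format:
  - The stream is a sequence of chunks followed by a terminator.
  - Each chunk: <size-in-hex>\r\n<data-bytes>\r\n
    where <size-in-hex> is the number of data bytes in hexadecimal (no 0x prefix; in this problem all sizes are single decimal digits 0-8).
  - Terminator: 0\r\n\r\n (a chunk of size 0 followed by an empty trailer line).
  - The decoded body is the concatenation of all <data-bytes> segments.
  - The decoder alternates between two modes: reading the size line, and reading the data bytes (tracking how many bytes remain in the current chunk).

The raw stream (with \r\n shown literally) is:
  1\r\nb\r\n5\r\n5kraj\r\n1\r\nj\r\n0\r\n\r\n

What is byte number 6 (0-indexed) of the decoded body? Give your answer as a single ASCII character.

Chunk 1: stream[0..1]='1' size=0x1=1, data at stream[3..4]='b' -> body[0..1], body so far='b'
Chunk 2: stream[6..7]='5' size=0x5=5, data at stream[9..14]='5kraj' -> body[1..6], body so far='b5kraj'
Chunk 3: stream[16..17]='1' size=0x1=1, data at stream[19..20]='j' -> body[6..7], body so far='b5krajj'
Chunk 4: stream[22..23]='0' size=0 (terminator). Final body='b5krajj' (7 bytes)
Body byte 6 = 'j'

Answer: j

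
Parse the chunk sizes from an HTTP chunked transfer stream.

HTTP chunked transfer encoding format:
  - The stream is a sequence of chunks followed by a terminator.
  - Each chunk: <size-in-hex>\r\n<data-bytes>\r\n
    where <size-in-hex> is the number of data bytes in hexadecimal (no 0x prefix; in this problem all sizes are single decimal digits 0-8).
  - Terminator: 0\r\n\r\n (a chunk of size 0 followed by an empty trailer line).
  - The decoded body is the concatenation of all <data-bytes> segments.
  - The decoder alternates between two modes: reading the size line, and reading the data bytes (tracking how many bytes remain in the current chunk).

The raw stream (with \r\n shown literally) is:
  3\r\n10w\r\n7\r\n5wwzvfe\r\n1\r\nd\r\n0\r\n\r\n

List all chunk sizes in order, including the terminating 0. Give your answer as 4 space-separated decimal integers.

Answer: 3 7 1 0

Derivation:
Chunk 1: stream[0..1]='3' size=0x3=3, data at stream[3..6]='10w' -> body[0..3], body so far='10w'
Chunk 2: stream[8..9]='7' size=0x7=7, data at stream[11..18]='5wwzvfe' -> body[3..10], body so far='10w5wwzvfe'
Chunk 3: stream[20..21]='1' size=0x1=1, data at stream[23..24]='d' -> body[10..11], body so far='10w5wwzvfed'
Chunk 4: stream[26..27]='0' size=0 (terminator). Final body='10w5wwzvfed' (11 bytes)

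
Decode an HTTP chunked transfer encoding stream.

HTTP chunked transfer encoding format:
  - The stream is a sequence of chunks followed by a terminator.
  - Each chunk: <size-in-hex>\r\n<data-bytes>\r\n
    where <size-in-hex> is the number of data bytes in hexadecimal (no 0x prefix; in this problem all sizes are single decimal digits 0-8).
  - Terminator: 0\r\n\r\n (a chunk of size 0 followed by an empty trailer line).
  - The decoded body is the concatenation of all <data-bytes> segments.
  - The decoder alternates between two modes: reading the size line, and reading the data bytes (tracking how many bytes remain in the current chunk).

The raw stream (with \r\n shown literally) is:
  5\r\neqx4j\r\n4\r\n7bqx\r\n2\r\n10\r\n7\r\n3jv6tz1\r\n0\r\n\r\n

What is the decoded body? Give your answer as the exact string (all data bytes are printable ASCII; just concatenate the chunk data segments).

Chunk 1: stream[0..1]='5' size=0x5=5, data at stream[3..8]='eqx4j' -> body[0..5], body so far='eqx4j'
Chunk 2: stream[10..11]='4' size=0x4=4, data at stream[13..17]='7bqx' -> body[5..9], body so far='eqx4j7bqx'
Chunk 3: stream[19..20]='2' size=0x2=2, data at stream[22..24]='10' -> body[9..11], body so far='eqx4j7bqx10'
Chunk 4: stream[26..27]='7' size=0x7=7, data at stream[29..36]='3jv6tz1' -> body[11..18], body so far='eqx4j7bqx103jv6tz1'
Chunk 5: stream[38..39]='0' size=0 (terminator). Final body='eqx4j7bqx103jv6tz1' (18 bytes)

Answer: eqx4j7bqx103jv6tz1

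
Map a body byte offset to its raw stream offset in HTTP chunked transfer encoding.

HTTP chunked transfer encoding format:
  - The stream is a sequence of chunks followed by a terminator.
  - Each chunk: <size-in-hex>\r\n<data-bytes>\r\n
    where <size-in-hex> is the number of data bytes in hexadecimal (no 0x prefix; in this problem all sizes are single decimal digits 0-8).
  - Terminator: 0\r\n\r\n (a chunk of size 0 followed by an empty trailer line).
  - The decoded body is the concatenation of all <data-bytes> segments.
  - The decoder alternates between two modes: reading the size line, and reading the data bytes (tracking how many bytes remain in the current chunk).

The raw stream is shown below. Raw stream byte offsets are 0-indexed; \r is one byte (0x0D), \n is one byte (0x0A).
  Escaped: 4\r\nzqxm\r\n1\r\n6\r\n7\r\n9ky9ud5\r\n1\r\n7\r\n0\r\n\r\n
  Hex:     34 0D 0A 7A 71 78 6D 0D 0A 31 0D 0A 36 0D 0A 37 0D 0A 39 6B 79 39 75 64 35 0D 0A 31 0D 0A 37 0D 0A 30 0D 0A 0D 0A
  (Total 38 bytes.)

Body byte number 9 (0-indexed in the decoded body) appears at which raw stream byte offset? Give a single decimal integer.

Answer: 22

Derivation:
Chunk 1: stream[0..1]='4' size=0x4=4, data at stream[3..7]='zqxm' -> body[0..4], body so far='zqxm'
Chunk 2: stream[9..10]='1' size=0x1=1, data at stream[12..13]='6' -> body[4..5], body so far='zqxm6'
Chunk 3: stream[15..16]='7' size=0x7=7, data at stream[18..25]='9ky9ud5' -> body[5..12], body so far='zqxm69ky9ud5'
Chunk 4: stream[27..28]='1' size=0x1=1, data at stream[30..31]='7' -> body[12..13], body so far='zqxm69ky9ud57'
Chunk 5: stream[33..34]='0' size=0 (terminator). Final body='zqxm69ky9ud57' (13 bytes)
Body byte 9 at stream offset 22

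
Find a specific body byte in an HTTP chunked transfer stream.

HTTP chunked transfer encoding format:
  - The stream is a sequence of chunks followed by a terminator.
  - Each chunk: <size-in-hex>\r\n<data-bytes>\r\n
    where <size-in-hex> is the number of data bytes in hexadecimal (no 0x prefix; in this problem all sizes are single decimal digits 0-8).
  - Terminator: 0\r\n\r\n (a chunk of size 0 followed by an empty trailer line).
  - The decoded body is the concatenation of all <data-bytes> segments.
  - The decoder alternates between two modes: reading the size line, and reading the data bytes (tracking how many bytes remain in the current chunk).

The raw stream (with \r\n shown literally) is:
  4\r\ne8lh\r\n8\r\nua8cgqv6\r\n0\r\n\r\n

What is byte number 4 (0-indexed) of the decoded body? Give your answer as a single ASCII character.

Chunk 1: stream[0..1]='4' size=0x4=4, data at stream[3..7]='e8lh' -> body[0..4], body so far='e8lh'
Chunk 2: stream[9..10]='8' size=0x8=8, data at stream[12..20]='ua8cgqv6' -> body[4..12], body so far='e8lhua8cgqv6'
Chunk 3: stream[22..23]='0' size=0 (terminator). Final body='e8lhua8cgqv6' (12 bytes)
Body byte 4 = 'u'

Answer: u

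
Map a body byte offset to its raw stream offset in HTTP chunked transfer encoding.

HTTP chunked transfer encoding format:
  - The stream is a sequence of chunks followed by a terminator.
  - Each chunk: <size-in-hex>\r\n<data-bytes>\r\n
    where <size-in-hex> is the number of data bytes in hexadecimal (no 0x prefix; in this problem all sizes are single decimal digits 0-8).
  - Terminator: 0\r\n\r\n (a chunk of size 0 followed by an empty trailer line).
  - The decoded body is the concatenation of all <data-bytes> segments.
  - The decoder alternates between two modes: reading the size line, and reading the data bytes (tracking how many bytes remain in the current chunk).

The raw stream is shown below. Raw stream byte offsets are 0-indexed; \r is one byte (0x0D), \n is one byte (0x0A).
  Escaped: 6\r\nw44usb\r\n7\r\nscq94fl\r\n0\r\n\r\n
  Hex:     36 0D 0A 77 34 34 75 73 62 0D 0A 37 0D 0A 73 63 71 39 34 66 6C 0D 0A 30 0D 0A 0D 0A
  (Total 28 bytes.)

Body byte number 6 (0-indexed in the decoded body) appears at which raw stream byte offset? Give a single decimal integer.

Answer: 14

Derivation:
Chunk 1: stream[0..1]='6' size=0x6=6, data at stream[3..9]='w44usb' -> body[0..6], body so far='w44usb'
Chunk 2: stream[11..12]='7' size=0x7=7, data at stream[14..21]='scq94fl' -> body[6..13], body so far='w44usbscq94fl'
Chunk 3: stream[23..24]='0' size=0 (terminator). Final body='w44usbscq94fl' (13 bytes)
Body byte 6 at stream offset 14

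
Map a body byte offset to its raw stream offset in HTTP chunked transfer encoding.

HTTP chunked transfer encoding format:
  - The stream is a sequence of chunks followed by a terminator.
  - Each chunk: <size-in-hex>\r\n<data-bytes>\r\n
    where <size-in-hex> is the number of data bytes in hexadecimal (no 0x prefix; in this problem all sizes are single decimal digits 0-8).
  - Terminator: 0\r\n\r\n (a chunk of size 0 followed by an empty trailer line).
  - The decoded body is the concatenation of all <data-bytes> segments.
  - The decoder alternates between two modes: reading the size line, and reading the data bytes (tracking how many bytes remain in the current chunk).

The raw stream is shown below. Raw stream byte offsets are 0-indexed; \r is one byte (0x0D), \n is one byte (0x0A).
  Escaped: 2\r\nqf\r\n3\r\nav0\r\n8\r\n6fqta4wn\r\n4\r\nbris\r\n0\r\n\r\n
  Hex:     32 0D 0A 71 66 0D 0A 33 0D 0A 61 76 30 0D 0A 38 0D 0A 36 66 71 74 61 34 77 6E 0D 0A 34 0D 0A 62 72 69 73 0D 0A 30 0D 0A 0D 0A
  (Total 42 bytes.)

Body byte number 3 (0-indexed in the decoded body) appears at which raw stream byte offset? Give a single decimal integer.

Answer: 11

Derivation:
Chunk 1: stream[0..1]='2' size=0x2=2, data at stream[3..5]='qf' -> body[0..2], body so far='qf'
Chunk 2: stream[7..8]='3' size=0x3=3, data at stream[10..13]='av0' -> body[2..5], body so far='qfav0'
Chunk 3: stream[15..16]='8' size=0x8=8, data at stream[18..26]='6fqta4wn' -> body[5..13], body so far='qfav06fqta4wn'
Chunk 4: stream[28..29]='4' size=0x4=4, data at stream[31..35]='bris' -> body[13..17], body so far='qfav06fqta4wnbris'
Chunk 5: stream[37..38]='0' size=0 (terminator). Final body='qfav06fqta4wnbris' (17 bytes)
Body byte 3 at stream offset 11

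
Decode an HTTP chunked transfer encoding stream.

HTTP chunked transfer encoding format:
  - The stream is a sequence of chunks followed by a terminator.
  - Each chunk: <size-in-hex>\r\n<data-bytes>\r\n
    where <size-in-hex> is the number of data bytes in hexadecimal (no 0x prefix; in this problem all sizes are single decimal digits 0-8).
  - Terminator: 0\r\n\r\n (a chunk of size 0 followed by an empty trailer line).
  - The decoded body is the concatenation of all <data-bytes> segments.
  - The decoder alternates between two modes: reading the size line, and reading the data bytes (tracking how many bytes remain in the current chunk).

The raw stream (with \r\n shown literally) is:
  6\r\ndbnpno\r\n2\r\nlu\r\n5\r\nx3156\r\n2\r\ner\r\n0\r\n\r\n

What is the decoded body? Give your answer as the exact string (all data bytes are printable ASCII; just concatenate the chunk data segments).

Answer: dbnpnolux3156er

Derivation:
Chunk 1: stream[0..1]='6' size=0x6=6, data at stream[3..9]='dbnpno' -> body[0..6], body so far='dbnpno'
Chunk 2: stream[11..12]='2' size=0x2=2, data at stream[14..16]='lu' -> body[6..8], body so far='dbnpnolu'
Chunk 3: stream[18..19]='5' size=0x5=5, data at stream[21..26]='x3156' -> body[8..13], body so far='dbnpnolux3156'
Chunk 4: stream[28..29]='2' size=0x2=2, data at stream[31..33]='er' -> body[13..15], body so far='dbnpnolux3156er'
Chunk 5: stream[35..36]='0' size=0 (terminator). Final body='dbnpnolux3156er' (15 bytes)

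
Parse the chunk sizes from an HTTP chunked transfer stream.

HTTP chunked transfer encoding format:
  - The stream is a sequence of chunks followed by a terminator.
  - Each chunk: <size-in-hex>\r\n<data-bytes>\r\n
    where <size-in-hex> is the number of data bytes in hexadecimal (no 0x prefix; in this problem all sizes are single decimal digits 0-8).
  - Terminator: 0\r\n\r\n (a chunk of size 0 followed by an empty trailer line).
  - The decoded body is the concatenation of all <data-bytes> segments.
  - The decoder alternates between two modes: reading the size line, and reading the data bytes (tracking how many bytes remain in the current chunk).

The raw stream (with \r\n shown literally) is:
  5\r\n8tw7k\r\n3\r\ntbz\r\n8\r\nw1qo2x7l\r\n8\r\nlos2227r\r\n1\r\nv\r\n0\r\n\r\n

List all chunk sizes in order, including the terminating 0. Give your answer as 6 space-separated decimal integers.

Chunk 1: stream[0..1]='5' size=0x5=5, data at stream[3..8]='8tw7k' -> body[0..5], body so far='8tw7k'
Chunk 2: stream[10..11]='3' size=0x3=3, data at stream[13..16]='tbz' -> body[5..8], body so far='8tw7ktbz'
Chunk 3: stream[18..19]='8' size=0x8=8, data at stream[21..29]='w1qo2x7l' -> body[8..16], body so far='8tw7ktbzw1qo2x7l'
Chunk 4: stream[31..32]='8' size=0x8=8, data at stream[34..42]='los2227r' -> body[16..24], body so far='8tw7ktbzw1qo2x7llos2227r'
Chunk 5: stream[44..45]='1' size=0x1=1, data at stream[47..48]='v' -> body[24..25], body so far='8tw7ktbzw1qo2x7llos2227rv'
Chunk 6: stream[50..51]='0' size=0 (terminator). Final body='8tw7ktbzw1qo2x7llos2227rv' (25 bytes)

Answer: 5 3 8 8 1 0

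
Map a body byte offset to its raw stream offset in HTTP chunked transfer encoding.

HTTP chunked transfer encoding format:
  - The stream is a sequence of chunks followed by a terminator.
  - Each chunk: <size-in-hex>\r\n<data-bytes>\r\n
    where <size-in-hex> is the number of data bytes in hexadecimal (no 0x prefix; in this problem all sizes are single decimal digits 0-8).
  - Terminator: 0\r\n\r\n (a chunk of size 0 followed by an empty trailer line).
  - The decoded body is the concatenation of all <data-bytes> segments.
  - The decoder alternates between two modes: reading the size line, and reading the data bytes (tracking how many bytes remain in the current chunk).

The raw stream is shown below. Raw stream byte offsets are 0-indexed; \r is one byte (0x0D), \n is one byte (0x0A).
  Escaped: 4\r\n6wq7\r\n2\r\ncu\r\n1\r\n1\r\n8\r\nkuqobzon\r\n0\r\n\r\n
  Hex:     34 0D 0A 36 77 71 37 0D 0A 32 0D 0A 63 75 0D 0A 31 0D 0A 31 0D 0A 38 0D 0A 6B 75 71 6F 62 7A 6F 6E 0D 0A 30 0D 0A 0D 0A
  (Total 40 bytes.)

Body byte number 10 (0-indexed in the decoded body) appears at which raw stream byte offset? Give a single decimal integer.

Answer: 28

Derivation:
Chunk 1: stream[0..1]='4' size=0x4=4, data at stream[3..7]='6wq7' -> body[0..4], body so far='6wq7'
Chunk 2: stream[9..10]='2' size=0x2=2, data at stream[12..14]='cu' -> body[4..6], body so far='6wq7cu'
Chunk 3: stream[16..17]='1' size=0x1=1, data at stream[19..20]='1' -> body[6..7], body so far='6wq7cu1'
Chunk 4: stream[22..23]='8' size=0x8=8, data at stream[25..33]='kuqobzon' -> body[7..15], body so far='6wq7cu1kuqobzon'
Chunk 5: stream[35..36]='0' size=0 (terminator). Final body='6wq7cu1kuqobzon' (15 bytes)
Body byte 10 at stream offset 28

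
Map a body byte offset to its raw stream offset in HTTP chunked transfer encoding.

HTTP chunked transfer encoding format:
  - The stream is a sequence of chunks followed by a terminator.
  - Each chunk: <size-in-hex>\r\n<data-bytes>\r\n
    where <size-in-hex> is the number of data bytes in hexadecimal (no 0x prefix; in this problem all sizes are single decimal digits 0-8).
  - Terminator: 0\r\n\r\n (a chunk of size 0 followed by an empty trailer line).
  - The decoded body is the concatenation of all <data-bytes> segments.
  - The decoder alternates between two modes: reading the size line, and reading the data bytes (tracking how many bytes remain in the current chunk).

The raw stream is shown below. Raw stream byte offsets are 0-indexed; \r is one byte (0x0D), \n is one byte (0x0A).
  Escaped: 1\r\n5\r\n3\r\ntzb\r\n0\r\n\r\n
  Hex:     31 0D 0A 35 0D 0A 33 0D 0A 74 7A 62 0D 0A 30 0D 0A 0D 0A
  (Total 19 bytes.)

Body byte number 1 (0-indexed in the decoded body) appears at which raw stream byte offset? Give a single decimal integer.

Chunk 1: stream[0..1]='1' size=0x1=1, data at stream[3..4]='5' -> body[0..1], body so far='5'
Chunk 2: stream[6..7]='3' size=0x3=3, data at stream[9..12]='tzb' -> body[1..4], body so far='5tzb'
Chunk 3: stream[14..15]='0' size=0 (terminator). Final body='5tzb' (4 bytes)
Body byte 1 at stream offset 9

Answer: 9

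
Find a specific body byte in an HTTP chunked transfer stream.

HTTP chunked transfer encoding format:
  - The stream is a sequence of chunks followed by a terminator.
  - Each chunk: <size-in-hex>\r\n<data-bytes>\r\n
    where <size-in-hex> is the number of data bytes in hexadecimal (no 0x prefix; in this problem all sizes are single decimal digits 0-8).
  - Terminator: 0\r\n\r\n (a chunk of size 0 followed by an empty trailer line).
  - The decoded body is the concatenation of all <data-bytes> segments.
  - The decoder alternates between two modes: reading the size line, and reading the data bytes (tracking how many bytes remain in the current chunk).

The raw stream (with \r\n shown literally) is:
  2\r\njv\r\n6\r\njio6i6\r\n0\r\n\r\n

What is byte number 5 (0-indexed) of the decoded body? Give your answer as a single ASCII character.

Answer: 6

Derivation:
Chunk 1: stream[0..1]='2' size=0x2=2, data at stream[3..5]='jv' -> body[0..2], body so far='jv'
Chunk 2: stream[7..8]='6' size=0x6=6, data at stream[10..16]='jio6i6' -> body[2..8], body so far='jvjio6i6'
Chunk 3: stream[18..19]='0' size=0 (terminator). Final body='jvjio6i6' (8 bytes)
Body byte 5 = '6'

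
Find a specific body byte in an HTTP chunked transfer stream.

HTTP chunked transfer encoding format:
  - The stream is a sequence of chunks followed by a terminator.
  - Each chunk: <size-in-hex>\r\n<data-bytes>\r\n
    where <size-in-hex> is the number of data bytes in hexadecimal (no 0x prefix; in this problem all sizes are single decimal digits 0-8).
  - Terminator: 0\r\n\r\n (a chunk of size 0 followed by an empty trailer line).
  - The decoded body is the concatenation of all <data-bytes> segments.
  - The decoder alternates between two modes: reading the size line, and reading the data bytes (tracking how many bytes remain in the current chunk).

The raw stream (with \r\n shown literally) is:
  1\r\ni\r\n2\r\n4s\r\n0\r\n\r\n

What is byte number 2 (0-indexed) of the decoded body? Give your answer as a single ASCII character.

Chunk 1: stream[0..1]='1' size=0x1=1, data at stream[3..4]='i' -> body[0..1], body so far='i'
Chunk 2: stream[6..7]='2' size=0x2=2, data at stream[9..11]='4s' -> body[1..3], body so far='i4s'
Chunk 3: stream[13..14]='0' size=0 (terminator). Final body='i4s' (3 bytes)
Body byte 2 = 's'

Answer: s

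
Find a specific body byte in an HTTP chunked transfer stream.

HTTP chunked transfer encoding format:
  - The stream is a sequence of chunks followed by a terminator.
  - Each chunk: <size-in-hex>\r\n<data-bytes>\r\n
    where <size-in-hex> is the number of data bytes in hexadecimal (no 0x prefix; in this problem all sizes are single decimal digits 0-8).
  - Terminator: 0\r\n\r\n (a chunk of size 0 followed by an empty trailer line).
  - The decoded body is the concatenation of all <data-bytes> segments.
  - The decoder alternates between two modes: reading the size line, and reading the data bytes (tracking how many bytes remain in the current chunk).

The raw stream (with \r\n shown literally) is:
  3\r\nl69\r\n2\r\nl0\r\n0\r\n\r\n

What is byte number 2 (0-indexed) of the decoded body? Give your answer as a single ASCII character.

Answer: 9

Derivation:
Chunk 1: stream[0..1]='3' size=0x3=3, data at stream[3..6]='l69' -> body[0..3], body so far='l69'
Chunk 2: stream[8..9]='2' size=0x2=2, data at stream[11..13]='l0' -> body[3..5], body so far='l69l0'
Chunk 3: stream[15..16]='0' size=0 (terminator). Final body='l69l0' (5 bytes)
Body byte 2 = '9'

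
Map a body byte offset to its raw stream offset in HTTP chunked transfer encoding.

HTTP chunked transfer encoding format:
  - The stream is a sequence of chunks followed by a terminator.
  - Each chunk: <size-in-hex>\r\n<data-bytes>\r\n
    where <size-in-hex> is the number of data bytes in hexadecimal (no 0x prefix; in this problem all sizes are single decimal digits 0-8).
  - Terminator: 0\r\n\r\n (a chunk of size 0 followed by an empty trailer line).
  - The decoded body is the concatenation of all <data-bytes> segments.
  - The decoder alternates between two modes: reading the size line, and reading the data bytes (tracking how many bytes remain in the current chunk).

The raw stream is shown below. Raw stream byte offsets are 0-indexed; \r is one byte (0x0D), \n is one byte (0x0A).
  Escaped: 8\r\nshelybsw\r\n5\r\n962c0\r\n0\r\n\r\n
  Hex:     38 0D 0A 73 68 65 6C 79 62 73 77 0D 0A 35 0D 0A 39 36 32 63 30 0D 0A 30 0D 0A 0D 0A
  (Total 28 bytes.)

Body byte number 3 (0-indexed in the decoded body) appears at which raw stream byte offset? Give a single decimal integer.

Chunk 1: stream[0..1]='8' size=0x8=8, data at stream[3..11]='shelybsw' -> body[0..8], body so far='shelybsw'
Chunk 2: stream[13..14]='5' size=0x5=5, data at stream[16..21]='962c0' -> body[8..13], body so far='shelybsw962c0'
Chunk 3: stream[23..24]='0' size=0 (terminator). Final body='shelybsw962c0' (13 bytes)
Body byte 3 at stream offset 6

Answer: 6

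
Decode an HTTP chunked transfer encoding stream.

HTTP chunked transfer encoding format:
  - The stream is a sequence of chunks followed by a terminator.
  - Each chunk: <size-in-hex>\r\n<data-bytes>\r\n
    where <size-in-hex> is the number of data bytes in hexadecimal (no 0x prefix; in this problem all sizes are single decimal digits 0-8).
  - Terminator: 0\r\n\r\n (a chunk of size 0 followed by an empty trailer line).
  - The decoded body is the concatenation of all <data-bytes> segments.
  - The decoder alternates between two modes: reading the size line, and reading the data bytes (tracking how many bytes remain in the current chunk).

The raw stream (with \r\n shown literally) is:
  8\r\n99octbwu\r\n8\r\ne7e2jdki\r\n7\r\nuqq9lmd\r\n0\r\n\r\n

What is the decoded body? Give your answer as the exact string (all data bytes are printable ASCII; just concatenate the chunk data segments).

Answer: 99octbwue7e2jdkiuqq9lmd

Derivation:
Chunk 1: stream[0..1]='8' size=0x8=8, data at stream[3..11]='99octbwu' -> body[0..8], body so far='99octbwu'
Chunk 2: stream[13..14]='8' size=0x8=8, data at stream[16..24]='e7e2jdki' -> body[8..16], body so far='99octbwue7e2jdki'
Chunk 3: stream[26..27]='7' size=0x7=7, data at stream[29..36]='uqq9lmd' -> body[16..23], body so far='99octbwue7e2jdkiuqq9lmd'
Chunk 4: stream[38..39]='0' size=0 (terminator). Final body='99octbwue7e2jdkiuqq9lmd' (23 bytes)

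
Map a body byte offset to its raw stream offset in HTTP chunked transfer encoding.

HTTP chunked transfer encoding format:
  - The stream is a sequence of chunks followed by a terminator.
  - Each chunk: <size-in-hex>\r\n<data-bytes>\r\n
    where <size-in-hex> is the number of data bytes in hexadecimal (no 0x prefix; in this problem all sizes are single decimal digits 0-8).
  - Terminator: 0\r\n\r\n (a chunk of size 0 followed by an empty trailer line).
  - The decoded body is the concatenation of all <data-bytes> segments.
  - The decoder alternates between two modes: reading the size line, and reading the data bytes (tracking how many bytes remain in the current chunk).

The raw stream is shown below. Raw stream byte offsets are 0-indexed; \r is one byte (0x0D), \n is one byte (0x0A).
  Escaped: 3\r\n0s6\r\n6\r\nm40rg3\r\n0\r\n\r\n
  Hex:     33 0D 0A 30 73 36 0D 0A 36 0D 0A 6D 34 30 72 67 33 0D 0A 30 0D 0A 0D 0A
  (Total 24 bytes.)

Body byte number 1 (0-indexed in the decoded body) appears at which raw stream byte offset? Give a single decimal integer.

Answer: 4

Derivation:
Chunk 1: stream[0..1]='3' size=0x3=3, data at stream[3..6]='0s6' -> body[0..3], body so far='0s6'
Chunk 2: stream[8..9]='6' size=0x6=6, data at stream[11..17]='m40rg3' -> body[3..9], body so far='0s6m40rg3'
Chunk 3: stream[19..20]='0' size=0 (terminator). Final body='0s6m40rg3' (9 bytes)
Body byte 1 at stream offset 4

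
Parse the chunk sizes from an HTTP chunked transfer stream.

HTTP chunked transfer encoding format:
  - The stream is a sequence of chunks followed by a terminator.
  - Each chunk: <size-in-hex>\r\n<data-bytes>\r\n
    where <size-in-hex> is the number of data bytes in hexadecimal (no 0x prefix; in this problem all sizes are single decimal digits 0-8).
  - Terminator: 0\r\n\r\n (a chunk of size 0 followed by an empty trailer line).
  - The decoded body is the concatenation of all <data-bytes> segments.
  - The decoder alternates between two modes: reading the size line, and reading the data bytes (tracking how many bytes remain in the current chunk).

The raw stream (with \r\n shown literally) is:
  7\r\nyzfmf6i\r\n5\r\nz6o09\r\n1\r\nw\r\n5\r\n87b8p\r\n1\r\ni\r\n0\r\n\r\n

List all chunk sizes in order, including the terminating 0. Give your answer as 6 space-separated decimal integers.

Answer: 7 5 1 5 1 0

Derivation:
Chunk 1: stream[0..1]='7' size=0x7=7, data at stream[3..10]='yzfmf6i' -> body[0..7], body so far='yzfmf6i'
Chunk 2: stream[12..13]='5' size=0x5=5, data at stream[15..20]='z6o09' -> body[7..12], body so far='yzfmf6iz6o09'
Chunk 3: stream[22..23]='1' size=0x1=1, data at stream[25..26]='w' -> body[12..13], body so far='yzfmf6iz6o09w'
Chunk 4: stream[28..29]='5' size=0x5=5, data at stream[31..36]='87b8p' -> body[13..18], body so far='yzfmf6iz6o09w87b8p'
Chunk 5: stream[38..39]='1' size=0x1=1, data at stream[41..42]='i' -> body[18..19], body so far='yzfmf6iz6o09w87b8pi'
Chunk 6: stream[44..45]='0' size=0 (terminator). Final body='yzfmf6iz6o09w87b8pi' (19 bytes)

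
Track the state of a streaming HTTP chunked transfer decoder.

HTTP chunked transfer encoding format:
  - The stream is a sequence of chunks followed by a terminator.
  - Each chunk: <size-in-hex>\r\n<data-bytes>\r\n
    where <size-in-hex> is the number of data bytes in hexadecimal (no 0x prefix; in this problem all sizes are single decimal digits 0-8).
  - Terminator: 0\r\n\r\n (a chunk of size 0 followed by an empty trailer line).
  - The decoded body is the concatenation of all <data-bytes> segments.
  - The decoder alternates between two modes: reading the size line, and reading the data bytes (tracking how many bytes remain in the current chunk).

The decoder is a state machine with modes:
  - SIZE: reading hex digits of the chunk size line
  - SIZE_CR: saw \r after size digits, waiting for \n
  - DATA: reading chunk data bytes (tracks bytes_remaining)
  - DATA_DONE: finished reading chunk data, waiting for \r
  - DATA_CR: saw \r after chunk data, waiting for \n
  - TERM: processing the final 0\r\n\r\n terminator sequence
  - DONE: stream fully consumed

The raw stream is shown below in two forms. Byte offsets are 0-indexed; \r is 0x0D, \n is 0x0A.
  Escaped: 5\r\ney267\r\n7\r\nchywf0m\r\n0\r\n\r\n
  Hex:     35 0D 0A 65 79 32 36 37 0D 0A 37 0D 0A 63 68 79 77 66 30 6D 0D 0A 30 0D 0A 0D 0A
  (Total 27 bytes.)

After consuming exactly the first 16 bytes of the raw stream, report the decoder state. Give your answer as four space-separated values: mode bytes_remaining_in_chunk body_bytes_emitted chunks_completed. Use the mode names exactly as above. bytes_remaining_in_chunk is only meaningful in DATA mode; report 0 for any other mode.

Answer: DATA 4 8 1

Derivation:
Byte 0 = '5': mode=SIZE remaining=0 emitted=0 chunks_done=0
Byte 1 = 0x0D: mode=SIZE_CR remaining=0 emitted=0 chunks_done=0
Byte 2 = 0x0A: mode=DATA remaining=5 emitted=0 chunks_done=0
Byte 3 = 'e': mode=DATA remaining=4 emitted=1 chunks_done=0
Byte 4 = 'y': mode=DATA remaining=3 emitted=2 chunks_done=0
Byte 5 = '2': mode=DATA remaining=2 emitted=3 chunks_done=0
Byte 6 = '6': mode=DATA remaining=1 emitted=4 chunks_done=0
Byte 7 = '7': mode=DATA_DONE remaining=0 emitted=5 chunks_done=0
Byte 8 = 0x0D: mode=DATA_CR remaining=0 emitted=5 chunks_done=0
Byte 9 = 0x0A: mode=SIZE remaining=0 emitted=5 chunks_done=1
Byte 10 = '7': mode=SIZE remaining=0 emitted=5 chunks_done=1
Byte 11 = 0x0D: mode=SIZE_CR remaining=0 emitted=5 chunks_done=1
Byte 12 = 0x0A: mode=DATA remaining=7 emitted=5 chunks_done=1
Byte 13 = 'c': mode=DATA remaining=6 emitted=6 chunks_done=1
Byte 14 = 'h': mode=DATA remaining=5 emitted=7 chunks_done=1
Byte 15 = 'y': mode=DATA remaining=4 emitted=8 chunks_done=1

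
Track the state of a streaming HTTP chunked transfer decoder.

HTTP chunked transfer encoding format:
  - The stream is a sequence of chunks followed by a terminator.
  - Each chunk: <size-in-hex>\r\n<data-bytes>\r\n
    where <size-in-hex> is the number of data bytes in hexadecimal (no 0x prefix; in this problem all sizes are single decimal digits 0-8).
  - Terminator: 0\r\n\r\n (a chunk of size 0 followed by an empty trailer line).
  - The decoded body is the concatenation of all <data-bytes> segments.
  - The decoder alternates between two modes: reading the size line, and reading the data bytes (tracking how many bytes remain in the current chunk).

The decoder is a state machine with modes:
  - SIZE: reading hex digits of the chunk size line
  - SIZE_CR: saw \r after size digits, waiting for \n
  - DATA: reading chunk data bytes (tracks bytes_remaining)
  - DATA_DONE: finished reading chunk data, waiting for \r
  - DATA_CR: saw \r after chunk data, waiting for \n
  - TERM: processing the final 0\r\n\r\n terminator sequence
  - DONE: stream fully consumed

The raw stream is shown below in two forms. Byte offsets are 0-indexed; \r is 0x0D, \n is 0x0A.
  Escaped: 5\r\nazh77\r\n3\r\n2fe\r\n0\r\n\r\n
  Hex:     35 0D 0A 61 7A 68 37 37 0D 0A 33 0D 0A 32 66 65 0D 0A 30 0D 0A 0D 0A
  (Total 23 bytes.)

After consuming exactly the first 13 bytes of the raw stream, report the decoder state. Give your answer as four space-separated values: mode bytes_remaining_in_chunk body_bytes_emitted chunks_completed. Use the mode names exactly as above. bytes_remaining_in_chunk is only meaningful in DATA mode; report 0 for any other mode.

Answer: DATA 3 5 1

Derivation:
Byte 0 = '5': mode=SIZE remaining=0 emitted=0 chunks_done=0
Byte 1 = 0x0D: mode=SIZE_CR remaining=0 emitted=0 chunks_done=0
Byte 2 = 0x0A: mode=DATA remaining=5 emitted=0 chunks_done=0
Byte 3 = 'a': mode=DATA remaining=4 emitted=1 chunks_done=0
Byte 4 = 'z': mode=DATA remaining=3 emitted=2 chunks_done=0
Byte 5 = 'h': mode=DATA remaining=2 emitted=3 chunks_done=0
Byte 6 = '7': mode=DATA remaining=1 emitted=4 chunks_done=0
Byte 7 = '7': mode=DATA_DONE remaining=0 emitted=5 chunks_done=0
Byte 8 = 0x0D: mode=DATA_CR remaining=0 emitted=5 chunks_done=0
Byte 9 = 0x0A: mode=SIZE remaining=0 emitted=5 chunks_done=1
Byte 10 = '3': mode=SIZE remaining=0 emitted=5 chunks_done=1
Byte 11 = 0x0D: mode=SIZE_CR remaining=0 emitted=5 chunks_done=1
Byte 12 = 0x0A: mode=DATA remaining=3 emitted=5 chunks_done=1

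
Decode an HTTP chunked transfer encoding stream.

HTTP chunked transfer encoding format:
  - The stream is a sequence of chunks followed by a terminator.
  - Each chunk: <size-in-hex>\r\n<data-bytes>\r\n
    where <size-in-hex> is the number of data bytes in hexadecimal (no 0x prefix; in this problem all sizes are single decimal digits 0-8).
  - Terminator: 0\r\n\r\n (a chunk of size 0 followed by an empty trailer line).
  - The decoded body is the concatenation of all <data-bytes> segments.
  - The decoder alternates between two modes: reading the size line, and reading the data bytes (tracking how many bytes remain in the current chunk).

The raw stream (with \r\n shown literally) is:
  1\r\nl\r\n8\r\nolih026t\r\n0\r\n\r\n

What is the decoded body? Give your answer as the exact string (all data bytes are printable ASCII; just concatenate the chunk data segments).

Answer: lolih026t

Derivation:
Chunk 1: stream[0..1]='1' size=0x1=1, data at stream[3..4]='l' -> body[0..1], body so far='l'
Chunk 2: stream[6..7]='8' size=0x8=8, data at stream[9..17]='olih026t' -> body[1..9], body so far='lolih026t'
Chunk 3: stream[19..20]='0' size=0 (terminator). Final body='lolih026t' (9 bytes)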